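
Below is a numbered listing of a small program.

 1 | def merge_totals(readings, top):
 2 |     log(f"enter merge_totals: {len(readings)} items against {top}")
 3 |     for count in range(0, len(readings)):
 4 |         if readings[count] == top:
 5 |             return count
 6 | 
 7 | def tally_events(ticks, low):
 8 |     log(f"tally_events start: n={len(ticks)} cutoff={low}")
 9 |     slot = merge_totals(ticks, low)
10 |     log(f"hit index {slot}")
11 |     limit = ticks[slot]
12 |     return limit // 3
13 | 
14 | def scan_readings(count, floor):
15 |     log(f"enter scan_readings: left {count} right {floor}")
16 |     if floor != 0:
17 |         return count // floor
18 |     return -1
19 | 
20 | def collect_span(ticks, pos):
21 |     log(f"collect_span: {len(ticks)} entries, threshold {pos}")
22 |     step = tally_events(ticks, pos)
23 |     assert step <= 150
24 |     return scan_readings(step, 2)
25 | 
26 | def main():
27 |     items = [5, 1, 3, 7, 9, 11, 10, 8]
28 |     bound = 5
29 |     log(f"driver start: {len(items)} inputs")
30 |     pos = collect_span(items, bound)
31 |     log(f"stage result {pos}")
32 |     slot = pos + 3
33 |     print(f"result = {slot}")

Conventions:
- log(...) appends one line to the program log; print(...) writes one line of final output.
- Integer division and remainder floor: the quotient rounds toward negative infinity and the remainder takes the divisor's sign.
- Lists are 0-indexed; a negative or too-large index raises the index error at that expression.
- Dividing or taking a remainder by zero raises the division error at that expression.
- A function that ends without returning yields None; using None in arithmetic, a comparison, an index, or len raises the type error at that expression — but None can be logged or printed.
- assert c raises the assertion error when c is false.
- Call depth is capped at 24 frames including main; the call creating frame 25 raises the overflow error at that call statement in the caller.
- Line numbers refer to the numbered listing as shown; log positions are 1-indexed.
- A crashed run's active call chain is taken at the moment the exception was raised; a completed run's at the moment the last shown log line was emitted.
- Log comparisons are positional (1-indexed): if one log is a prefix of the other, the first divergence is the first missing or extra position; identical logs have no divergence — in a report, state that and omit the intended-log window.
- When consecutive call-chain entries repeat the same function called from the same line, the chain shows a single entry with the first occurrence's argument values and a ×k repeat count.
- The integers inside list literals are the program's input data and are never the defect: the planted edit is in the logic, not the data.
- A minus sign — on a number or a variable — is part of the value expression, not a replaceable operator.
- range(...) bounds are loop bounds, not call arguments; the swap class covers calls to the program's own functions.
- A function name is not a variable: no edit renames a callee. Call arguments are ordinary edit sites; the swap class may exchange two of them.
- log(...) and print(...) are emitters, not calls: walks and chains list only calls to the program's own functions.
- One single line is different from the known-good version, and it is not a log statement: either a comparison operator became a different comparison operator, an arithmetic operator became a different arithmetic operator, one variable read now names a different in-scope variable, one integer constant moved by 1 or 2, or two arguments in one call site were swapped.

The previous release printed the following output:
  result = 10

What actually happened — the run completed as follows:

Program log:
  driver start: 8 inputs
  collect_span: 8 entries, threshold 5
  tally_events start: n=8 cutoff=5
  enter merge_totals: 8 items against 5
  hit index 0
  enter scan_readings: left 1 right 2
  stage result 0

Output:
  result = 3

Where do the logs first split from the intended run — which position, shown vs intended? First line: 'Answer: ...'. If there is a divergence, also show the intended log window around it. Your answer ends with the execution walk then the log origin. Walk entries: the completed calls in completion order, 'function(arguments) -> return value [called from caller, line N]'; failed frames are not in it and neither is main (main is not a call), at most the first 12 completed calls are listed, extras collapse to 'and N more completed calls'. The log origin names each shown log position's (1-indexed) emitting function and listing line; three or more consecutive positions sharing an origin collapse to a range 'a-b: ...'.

Answer: position 6 — the shown line 'enter scan_readings: left 1 right 2' should read 'enter scan_readings: left 15 right 2'.
Intended log window:
  4: enter merge_totals: 8 items against 5
  5: hit index 0
  6: enter scan_readings: left 15 right 2
  7: stage result 7
Execution walk:
  merge_totals([5, 1, 3, 7, 9, 11, 10, 8], 5) -> 0  [called from tally_events, line 9]
  tally_events([5, 1, 3, 7, 9, 11, 10, 8], 5) -> 1  [called from collect_span, line 22]
  scan_readings(1, 2) -> 0  [called from collect_span, line 24]
  collect_span([5, 1, 3, 7, 9, 11, 10, 8], 5) -> 0  [called from main, line 30]
Log line origins:
  1: emitted by main (line 29)
  2: emitted by collect_span (line 21)
  3: emitted by tally_events (line 8)
  4: emitted by merge_totals (line 2)
  5: emitted by tally_events (line 10)
  6: emitted by scan_readings (line 15)
  7: emitted by main (line 31)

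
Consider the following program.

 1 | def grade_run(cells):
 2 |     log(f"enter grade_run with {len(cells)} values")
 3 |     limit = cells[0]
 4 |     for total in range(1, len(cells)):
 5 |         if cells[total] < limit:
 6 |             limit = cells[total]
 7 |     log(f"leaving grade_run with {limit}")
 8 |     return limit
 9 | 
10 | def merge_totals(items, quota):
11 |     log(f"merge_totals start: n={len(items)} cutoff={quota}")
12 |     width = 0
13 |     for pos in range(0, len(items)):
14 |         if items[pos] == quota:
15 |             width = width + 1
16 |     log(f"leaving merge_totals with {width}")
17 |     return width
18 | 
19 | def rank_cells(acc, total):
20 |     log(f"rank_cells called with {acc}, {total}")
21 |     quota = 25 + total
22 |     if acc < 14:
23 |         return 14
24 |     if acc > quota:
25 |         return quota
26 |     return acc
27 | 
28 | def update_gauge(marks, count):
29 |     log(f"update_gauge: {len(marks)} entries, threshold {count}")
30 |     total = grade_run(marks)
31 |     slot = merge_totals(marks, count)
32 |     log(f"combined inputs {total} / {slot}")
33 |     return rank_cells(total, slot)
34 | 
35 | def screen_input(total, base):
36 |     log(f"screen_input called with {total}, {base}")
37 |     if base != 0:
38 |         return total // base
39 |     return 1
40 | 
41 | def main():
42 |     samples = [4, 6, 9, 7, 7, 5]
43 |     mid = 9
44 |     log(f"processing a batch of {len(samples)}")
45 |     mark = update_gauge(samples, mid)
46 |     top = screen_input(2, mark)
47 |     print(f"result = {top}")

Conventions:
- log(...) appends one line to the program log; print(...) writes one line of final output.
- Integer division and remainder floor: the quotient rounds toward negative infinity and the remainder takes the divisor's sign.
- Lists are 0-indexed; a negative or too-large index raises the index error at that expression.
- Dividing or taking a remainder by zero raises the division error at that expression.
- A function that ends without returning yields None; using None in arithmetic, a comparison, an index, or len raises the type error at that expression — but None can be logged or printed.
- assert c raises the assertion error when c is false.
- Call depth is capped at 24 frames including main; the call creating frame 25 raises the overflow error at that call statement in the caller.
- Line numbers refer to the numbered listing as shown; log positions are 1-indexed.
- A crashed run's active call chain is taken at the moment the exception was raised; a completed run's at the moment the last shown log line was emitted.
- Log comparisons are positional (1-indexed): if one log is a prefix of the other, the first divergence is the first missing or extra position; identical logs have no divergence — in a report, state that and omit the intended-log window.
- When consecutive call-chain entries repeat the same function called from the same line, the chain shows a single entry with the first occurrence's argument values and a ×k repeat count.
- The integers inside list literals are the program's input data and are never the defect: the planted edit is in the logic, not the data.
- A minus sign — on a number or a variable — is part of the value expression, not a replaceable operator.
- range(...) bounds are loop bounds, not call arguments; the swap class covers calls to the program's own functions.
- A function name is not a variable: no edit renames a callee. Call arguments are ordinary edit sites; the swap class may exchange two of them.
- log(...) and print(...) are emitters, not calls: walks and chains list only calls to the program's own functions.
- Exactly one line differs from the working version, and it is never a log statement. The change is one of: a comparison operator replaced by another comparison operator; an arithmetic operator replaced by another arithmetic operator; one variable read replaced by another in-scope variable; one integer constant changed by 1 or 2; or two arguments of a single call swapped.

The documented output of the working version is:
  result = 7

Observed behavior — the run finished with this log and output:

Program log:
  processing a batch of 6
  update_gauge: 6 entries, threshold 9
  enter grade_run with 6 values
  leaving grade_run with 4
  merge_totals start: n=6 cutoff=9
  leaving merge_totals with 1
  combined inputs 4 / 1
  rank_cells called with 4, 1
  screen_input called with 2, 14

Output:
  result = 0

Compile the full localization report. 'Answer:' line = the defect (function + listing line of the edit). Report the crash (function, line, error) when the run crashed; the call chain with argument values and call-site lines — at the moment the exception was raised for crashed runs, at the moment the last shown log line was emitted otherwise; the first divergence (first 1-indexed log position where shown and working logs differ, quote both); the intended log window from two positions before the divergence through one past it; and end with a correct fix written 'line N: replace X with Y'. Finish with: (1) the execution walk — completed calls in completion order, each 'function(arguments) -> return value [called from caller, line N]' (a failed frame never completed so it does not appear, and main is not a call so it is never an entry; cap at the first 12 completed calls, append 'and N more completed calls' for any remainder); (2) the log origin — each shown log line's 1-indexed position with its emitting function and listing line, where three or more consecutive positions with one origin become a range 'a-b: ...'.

Answer: the defect is in main at line 46.
The tell: Log line 9 is where behavior first shows: 'screen_input called with 2, 14' appears instead of 'screen_input called with 14, 2'.
Call chain: main -> screen_input(2, 14) (called at line 46).
First divergence: at position 9 the run shows 'screen_input called with 2, 14' where the working version logs 'screen_input called with 14, 2'.
Intended log window:
  7: combined inputs 4 / 1
  8: rank_cells called with 4, 1
  9: screen_input called with 14, 2
Execution walk:
  grade_run([4, 6, 9, 7, 7, 5]) -> 4  [called from update_gauge, line 30]
  merge_totals([4, 6, 9, 7, 7, 5], 9) -> 1  [called from update_gauge, line 31]
  rank_cells(4, 1) -> 14  [called from update_gauge, line 33]
  update_gauge([4, 6, 9, 7, 7, 5], 9) -> 14  [called from main, line 45]
  screen_input(2, 14) -> 0  [called from main, line 46]
Origin of each log line:
  1 — main, line 44
  2 — update_gauge, line 29
  3 — grade_run, line 2
  4 — grade_run, line 7
  5 — merge_totals, line 11
  6 — merge_totals, line 16
  7 — update_gauge, line 32
  8 — rank_cells, line 20
  9 — screen_input, line 36
A correct fix: line 46: replace `screen_input(2, mark)` with `screen_input(mark, 2)`.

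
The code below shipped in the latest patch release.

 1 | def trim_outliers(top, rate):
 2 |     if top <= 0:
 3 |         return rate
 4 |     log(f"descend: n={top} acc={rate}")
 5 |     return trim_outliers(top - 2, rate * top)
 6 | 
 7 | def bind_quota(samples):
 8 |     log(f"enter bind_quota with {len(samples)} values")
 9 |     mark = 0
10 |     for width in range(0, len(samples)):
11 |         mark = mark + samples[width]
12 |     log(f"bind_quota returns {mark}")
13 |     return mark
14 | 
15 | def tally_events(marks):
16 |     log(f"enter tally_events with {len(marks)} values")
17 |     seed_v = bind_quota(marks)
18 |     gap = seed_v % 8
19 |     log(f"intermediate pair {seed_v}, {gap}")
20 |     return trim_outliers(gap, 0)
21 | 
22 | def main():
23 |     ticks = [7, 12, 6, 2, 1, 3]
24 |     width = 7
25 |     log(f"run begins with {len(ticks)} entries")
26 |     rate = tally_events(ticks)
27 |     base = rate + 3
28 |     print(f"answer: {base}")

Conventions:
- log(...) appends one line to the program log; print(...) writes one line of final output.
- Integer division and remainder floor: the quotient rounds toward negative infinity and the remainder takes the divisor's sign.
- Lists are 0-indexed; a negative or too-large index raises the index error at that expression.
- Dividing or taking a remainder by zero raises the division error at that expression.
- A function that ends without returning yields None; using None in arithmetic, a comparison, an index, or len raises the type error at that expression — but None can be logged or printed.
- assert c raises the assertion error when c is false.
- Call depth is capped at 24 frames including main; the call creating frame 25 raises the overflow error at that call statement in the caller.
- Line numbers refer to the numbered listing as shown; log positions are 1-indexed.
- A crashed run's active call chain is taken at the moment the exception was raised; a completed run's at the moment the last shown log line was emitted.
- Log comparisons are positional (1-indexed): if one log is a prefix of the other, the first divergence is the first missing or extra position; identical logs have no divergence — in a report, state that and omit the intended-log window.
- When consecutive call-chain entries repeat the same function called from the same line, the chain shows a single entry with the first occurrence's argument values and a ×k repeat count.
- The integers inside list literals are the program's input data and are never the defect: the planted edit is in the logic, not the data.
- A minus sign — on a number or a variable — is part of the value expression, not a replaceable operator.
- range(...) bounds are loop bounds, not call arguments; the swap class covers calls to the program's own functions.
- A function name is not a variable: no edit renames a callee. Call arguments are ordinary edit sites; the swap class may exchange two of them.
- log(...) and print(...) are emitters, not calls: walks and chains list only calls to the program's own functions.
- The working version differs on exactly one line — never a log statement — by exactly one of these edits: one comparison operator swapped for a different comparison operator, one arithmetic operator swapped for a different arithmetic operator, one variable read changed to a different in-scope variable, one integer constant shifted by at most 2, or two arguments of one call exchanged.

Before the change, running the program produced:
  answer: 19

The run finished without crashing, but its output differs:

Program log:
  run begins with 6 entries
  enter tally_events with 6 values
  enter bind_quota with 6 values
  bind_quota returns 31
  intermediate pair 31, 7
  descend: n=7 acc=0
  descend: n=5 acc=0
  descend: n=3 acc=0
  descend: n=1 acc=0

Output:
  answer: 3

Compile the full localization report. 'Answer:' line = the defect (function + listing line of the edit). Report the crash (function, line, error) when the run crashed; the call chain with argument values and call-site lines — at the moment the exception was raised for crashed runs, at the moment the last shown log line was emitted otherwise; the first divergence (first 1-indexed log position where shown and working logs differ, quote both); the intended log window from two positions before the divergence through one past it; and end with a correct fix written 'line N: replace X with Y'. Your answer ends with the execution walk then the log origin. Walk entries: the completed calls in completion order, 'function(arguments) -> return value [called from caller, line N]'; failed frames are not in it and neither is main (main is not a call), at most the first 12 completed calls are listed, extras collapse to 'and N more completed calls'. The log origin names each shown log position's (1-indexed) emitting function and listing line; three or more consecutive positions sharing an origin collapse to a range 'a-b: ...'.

Answer: the defect is in trim_outliers at line 5.
Key observation: At log position 7 the runs split — shown 'descend: n=5 acc=0', but the working version logs 'descend: n=5 acc=7'.
Call chain: main -> tally_events([7, 12, 6, 2, 1, 3]) (called at line 26) -> trim_outliers(7, 0) (called at line 20) -> trim_outliers(5, 0) (called at line 5) ×3.
First divergence: position 7; shown 'descend: n=5 acc=0' vs intended 'descend: n=5 acc=7'.
Intended log window:
  5: intermediate pair 31, 7
  6: descend: n=7 acc=0
  7: descend: n=5 acc=7
  8: descend: n=3 acc=12
Execution walk:
  bind_quota([7, 12, 6, 2, 1, 3]) -> 31  [called from tally_events, line 17]
  trim_outliers(-1, 0) -> 0  [called from trim_outliers, line 5]
  trim_outliers(1, 0) -> 0  [called from trim_outliers, line 5]
  trim_outliers(3, 0) -> 0  [called from trim_outliers, line 5]
  trim_outliers(5, 0) -> 0  [called from trim_outliers, line 5]
  trim_outliers(7, 0) -> 0  [called from tally_events, line 20]
  tally_events([7, 12, 6, 2, 1, 3]) -> 0  [called from main, line 26]
Log origins:
  1: logged in main at line 25
  2: logged in tally_events at line 16
  3: logged in bind_quota at line 8
  4: logged in bind_quota at line 12
  5: logged in tally_events at line 19
  6-9: logged in trim_outliers at line 4
A correct fix: line 5: replace `*` with `+`.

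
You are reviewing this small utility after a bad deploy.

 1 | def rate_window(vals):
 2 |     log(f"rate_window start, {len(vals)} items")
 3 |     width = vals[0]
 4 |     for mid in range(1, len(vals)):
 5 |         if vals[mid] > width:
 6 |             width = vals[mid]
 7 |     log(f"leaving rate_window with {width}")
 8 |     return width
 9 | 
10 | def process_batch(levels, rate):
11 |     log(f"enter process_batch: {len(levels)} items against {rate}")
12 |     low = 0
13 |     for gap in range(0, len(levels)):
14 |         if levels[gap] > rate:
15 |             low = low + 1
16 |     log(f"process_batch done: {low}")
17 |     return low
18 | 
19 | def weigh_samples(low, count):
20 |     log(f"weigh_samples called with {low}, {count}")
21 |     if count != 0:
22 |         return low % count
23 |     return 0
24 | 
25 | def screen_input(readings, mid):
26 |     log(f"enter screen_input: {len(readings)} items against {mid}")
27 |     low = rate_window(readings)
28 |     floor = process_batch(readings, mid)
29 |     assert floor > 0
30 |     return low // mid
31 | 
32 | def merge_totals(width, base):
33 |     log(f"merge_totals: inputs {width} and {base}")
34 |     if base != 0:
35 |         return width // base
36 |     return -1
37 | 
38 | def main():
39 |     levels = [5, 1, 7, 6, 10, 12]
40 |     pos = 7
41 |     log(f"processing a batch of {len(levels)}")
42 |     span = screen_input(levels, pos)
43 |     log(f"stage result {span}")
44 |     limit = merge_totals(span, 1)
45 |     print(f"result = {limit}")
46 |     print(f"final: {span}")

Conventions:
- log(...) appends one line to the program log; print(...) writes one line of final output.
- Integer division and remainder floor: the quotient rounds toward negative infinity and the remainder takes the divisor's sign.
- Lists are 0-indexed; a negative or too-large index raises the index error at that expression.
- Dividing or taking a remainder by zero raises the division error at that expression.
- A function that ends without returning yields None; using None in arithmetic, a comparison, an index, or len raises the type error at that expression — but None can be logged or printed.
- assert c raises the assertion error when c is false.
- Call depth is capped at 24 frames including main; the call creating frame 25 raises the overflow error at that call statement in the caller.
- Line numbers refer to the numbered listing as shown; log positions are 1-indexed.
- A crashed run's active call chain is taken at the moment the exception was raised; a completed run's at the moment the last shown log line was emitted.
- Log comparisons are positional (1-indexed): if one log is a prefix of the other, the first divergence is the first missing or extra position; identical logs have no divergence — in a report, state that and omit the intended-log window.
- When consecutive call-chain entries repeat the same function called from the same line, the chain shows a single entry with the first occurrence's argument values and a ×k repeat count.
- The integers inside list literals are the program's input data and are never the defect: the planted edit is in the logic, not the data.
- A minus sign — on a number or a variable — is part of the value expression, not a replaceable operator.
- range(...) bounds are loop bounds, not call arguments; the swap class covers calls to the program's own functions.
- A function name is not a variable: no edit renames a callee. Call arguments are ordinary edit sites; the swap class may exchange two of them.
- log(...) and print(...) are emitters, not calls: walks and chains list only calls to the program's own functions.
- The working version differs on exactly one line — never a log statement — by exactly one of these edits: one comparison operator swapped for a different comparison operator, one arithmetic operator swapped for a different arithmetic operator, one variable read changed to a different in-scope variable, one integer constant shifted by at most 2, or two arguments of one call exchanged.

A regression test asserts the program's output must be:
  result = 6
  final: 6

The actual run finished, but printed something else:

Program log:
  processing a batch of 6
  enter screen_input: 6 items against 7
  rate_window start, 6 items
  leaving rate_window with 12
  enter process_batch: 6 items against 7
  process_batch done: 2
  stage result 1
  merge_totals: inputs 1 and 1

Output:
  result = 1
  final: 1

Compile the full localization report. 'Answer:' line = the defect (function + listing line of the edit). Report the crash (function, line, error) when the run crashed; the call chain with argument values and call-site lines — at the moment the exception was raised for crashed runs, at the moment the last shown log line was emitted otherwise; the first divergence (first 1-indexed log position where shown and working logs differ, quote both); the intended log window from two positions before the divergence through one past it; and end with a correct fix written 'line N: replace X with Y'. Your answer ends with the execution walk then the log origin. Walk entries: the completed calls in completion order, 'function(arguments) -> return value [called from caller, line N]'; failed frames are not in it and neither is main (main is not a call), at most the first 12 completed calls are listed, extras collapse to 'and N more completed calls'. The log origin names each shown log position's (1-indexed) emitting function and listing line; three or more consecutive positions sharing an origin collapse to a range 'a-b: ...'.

Answer: the defect is in screen_input at line 30.
Key fact: Position 7 is the first bad log line: 'stage result 1' should read 'stage result 6'.
Call chain: main -> merge_totals(1, 1) (called at line 44).
First divergence: position 7 — shown 'stage result 1', intended 'stage result 6'.
Intended log window:
  5: enter process_batch: 6 items against 7
  6: process_batch done: 2
  7: stage result 6
  8: merge_totals: inputs 6 and 1
Execution walk:
  rate_window([5, 1, 7, 6, 10, 12]) -> 12  [called from screen_input, line 27]
  process_batch([5, 1, 7, 6, 10, 12], 7) -> 2  [called from screen_input, line 28]
  screen_input([5, 1, 7, 6, 10, 12], 7) -> 1  [called from main, line 42]
  merge_totals(1, 1) -> 1  [called from main, line 44]
Origin of each log line:
  1: logged in main at line 41
  2: logged in screen_input at line 26
  3: logged in rate_window at line 2
  4: logged in rate_window at line 7
  5: logged in process_batch at line 11
  6: logged in process_batch at line 16
  7: logged in main at line 43
  8: logged in merge_totals at line 33
A correct fix: line 30: replace `mid` with `floor`.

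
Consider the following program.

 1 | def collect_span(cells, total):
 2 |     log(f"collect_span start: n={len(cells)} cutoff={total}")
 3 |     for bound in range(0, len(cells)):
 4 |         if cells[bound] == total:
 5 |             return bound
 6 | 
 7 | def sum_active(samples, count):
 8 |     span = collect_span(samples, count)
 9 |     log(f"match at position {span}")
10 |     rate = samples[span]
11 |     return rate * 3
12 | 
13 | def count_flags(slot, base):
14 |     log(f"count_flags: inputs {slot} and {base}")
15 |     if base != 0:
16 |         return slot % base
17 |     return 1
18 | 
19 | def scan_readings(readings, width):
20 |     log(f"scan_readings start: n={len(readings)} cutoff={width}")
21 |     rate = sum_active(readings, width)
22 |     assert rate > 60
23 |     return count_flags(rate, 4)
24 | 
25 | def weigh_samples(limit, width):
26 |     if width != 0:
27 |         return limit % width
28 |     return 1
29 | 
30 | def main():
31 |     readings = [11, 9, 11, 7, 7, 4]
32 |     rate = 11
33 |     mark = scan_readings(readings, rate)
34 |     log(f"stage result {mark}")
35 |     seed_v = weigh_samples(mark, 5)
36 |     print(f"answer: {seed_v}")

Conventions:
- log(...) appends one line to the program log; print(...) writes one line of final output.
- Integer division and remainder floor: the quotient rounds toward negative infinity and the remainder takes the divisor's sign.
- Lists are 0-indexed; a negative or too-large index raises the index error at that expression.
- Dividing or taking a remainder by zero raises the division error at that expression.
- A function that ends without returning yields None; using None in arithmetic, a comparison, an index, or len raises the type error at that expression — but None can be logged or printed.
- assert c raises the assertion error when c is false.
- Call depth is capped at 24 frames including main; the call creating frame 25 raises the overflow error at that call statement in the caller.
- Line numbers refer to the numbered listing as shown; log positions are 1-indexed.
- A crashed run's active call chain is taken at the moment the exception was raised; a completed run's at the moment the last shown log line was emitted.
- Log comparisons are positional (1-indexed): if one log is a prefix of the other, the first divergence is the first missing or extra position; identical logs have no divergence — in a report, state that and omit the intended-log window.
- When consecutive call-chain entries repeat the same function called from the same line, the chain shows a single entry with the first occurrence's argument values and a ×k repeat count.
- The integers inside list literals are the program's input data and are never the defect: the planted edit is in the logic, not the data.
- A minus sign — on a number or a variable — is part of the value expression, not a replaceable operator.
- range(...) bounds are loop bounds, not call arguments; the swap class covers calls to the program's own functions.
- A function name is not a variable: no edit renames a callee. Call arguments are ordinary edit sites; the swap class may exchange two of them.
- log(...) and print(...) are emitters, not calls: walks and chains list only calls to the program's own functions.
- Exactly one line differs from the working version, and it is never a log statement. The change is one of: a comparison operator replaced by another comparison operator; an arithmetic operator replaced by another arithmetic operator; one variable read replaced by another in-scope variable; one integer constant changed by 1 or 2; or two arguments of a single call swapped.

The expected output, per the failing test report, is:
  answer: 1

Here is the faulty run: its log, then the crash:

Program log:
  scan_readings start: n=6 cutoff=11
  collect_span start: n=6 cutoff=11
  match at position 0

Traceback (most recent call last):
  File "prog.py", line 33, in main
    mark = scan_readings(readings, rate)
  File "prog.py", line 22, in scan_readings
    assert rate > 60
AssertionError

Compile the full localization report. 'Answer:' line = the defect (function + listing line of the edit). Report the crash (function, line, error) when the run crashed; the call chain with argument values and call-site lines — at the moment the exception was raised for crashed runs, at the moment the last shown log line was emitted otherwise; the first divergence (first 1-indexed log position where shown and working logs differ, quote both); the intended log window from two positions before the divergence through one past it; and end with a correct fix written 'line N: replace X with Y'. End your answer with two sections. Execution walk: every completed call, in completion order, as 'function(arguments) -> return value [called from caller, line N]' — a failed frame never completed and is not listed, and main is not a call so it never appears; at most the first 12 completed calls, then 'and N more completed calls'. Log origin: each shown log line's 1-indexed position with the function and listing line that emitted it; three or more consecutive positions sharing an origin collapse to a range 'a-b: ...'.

Answer: the defect is in scan_readings at line 22.
Key observation: A complete run would log 'count_flags: inputs 33 and 4' next, but this one stopped at 3 lines.
Crash: scan_readings, line 22, AssertionError.
Call chain: main -> scan_readings([11, 9, 11, 7, 7, 4], 11) (called at line 33).
First divergence: position 4 (shown log ended at 3 lines; the working version continues: 'count_flags: inputs 33 and 4').
Intended log window:
  2: collect_span start: n=6 cutoff=11
  3: match at position 0
  4: count_flags: inputs 33 and 4
  5: stage result 1
Execution walk:
  collect_span([11, 9, 11, 7, 7, 4], 11) -> 0  [called from sum_active, line 8]
  sum_active([11, 9, 11, 7, 7, 4], 11) -> 33  [called from scan_readings, line 21]
Log origins:
  1: logged in scan_readings at line 20
  2: logged in collect_span at line 2
  3: logged in sum_active at line 9
A correct fix: line 22: replace `>` with `<=`.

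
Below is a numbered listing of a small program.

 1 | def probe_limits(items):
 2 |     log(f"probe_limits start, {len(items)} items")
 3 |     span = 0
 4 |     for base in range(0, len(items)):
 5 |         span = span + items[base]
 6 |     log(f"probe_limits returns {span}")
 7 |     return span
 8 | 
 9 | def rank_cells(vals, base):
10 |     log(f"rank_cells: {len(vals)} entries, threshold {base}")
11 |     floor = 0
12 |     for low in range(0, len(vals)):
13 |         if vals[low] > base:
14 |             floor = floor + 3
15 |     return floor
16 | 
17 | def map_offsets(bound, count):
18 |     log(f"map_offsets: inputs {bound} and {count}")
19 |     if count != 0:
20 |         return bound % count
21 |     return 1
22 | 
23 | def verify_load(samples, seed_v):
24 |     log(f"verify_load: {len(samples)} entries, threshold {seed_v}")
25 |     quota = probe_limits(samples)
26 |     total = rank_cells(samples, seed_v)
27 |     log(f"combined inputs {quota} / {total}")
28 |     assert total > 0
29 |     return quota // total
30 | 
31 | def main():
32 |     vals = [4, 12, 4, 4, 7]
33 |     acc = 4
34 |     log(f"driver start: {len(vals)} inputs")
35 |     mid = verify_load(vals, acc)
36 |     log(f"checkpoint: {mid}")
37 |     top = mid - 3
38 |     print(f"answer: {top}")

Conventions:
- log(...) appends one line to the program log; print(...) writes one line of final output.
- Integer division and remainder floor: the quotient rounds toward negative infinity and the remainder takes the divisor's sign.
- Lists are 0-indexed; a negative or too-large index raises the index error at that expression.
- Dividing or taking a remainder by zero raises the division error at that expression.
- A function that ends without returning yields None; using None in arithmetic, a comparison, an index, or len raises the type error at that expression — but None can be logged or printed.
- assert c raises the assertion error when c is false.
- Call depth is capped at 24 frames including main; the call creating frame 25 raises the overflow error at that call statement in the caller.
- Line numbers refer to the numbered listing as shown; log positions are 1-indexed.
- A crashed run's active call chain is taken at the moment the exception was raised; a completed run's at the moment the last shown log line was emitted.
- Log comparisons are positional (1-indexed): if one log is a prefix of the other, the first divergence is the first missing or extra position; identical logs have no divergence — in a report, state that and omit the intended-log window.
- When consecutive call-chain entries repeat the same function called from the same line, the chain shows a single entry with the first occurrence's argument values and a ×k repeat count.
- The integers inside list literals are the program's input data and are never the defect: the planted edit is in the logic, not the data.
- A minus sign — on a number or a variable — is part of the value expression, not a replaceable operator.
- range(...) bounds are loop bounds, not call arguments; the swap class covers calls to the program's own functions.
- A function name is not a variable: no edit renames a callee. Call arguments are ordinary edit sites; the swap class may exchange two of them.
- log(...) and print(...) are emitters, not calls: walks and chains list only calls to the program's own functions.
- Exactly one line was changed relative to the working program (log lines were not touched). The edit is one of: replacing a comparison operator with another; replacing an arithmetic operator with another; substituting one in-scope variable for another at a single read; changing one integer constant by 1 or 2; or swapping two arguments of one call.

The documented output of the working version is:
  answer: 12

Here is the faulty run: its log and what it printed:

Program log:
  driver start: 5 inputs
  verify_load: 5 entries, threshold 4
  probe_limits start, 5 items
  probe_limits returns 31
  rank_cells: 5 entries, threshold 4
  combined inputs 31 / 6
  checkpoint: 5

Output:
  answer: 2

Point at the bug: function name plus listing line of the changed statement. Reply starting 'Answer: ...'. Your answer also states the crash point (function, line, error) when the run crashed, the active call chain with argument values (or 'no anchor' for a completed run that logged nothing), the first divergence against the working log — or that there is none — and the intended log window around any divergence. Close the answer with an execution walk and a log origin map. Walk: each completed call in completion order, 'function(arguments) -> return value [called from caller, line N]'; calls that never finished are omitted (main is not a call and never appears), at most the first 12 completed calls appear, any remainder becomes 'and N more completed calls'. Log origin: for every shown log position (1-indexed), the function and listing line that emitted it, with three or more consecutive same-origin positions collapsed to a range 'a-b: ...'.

Answer: the defect is in rank_cells at line 14.
Core observation: The log first diverges at position 6: the faulty run prints 'combined inputs 31 / 6' where the working version prints 'combined inputs 31 / 2'.
Call chain: main.
First divergence: position 6 — the shown line 'combined inputs 31 / 6' should read 'combined inputs 31 / 2'.
Intended log window:
  4: probe_limits returns 31
  5: rank_cells: 5 entries, threshold 4
  6: combined inputs 31 / 2
  7: checkpoint: 15
Execution walk:
  probe_limits([4, 12, 4, 4, 7]) -> 31  [called from verify_load, line 25]
  rank_cells([4, 12, 4, 4, 7], 4) -> 6  [called from verify_load, line 26]
  verify_load([4, 12, 4, 4, 7], 4) -> 5  [called from main, line 35]
Origin of each log line:
  1: logged in main at line 34
  2: logged in verify_load at line 24
  3: logged in probe_limits at line 2
  4: logged in probe_limits at line 6
  5: logged in rank_cells at line 10
  6: logged in verify_load at line 27
  7: logged in main at line 36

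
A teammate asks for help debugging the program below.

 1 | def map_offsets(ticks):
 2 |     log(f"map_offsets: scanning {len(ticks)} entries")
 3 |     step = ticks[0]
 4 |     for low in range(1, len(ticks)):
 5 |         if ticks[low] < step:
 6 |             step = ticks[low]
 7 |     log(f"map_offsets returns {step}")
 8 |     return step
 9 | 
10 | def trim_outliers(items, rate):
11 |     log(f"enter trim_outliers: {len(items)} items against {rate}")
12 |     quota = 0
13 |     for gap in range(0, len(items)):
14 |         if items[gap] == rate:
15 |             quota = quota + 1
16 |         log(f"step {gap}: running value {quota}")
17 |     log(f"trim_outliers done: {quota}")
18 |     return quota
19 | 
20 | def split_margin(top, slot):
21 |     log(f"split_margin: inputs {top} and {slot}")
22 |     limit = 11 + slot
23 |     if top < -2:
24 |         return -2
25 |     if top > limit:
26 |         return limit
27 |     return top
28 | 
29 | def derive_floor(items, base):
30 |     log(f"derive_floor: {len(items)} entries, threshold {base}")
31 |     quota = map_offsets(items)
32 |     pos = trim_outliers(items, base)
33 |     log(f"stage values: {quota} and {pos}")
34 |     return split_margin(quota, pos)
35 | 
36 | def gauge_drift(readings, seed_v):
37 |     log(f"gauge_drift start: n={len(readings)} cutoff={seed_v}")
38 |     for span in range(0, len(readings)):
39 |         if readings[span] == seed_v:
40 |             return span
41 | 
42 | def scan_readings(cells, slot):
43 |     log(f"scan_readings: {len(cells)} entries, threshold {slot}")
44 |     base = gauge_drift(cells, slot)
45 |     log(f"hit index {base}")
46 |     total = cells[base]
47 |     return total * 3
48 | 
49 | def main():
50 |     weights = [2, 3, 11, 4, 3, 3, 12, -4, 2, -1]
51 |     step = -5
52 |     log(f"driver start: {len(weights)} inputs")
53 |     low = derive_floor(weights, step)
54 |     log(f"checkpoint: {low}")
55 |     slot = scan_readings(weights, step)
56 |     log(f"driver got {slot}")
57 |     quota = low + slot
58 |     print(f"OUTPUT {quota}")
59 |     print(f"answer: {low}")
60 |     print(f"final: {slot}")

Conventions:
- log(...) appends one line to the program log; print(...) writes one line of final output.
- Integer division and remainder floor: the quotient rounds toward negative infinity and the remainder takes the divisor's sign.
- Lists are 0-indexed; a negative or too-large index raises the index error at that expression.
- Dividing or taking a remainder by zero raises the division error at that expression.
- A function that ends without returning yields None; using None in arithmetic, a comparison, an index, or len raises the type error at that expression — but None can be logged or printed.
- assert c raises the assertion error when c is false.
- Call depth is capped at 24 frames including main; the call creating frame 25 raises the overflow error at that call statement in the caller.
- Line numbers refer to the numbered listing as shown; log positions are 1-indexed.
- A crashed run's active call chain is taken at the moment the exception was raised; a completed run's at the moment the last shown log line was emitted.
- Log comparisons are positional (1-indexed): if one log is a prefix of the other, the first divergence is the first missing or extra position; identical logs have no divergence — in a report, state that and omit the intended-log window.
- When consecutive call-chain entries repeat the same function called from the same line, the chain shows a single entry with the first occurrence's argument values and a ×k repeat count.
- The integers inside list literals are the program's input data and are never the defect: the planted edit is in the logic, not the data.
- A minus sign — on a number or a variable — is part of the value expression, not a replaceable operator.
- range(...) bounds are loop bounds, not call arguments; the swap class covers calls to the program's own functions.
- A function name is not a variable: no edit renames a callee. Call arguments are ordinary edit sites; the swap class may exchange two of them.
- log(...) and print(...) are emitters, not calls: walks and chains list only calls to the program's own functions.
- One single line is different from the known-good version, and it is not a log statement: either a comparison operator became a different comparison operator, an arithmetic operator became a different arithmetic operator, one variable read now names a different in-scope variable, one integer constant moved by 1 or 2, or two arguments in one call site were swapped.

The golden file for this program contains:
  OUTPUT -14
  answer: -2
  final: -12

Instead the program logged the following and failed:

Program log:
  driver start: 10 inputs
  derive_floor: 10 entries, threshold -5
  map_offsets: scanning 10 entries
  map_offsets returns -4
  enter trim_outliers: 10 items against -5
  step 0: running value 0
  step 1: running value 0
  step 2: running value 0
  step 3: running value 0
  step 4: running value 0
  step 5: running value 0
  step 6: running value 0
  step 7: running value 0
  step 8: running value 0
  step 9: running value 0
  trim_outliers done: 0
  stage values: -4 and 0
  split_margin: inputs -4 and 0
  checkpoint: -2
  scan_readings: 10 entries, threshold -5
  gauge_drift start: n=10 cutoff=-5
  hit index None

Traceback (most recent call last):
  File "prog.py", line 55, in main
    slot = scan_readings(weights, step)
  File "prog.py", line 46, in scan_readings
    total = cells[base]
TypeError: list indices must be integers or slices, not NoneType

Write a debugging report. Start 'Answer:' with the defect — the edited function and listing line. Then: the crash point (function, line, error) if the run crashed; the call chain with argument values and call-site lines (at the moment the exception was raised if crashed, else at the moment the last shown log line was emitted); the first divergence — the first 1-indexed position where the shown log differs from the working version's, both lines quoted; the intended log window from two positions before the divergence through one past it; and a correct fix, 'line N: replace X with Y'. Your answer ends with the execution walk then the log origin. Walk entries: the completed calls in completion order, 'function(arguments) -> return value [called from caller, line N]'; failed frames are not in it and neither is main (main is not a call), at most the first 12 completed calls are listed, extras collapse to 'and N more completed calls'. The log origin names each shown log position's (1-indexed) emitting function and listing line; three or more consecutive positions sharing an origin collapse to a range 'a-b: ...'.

Answer: the defect is in main at line 51.
The tell: Everything matches until log position 2, which reads 'derive_floor: 10 entries, threshold -5' in place of 'derive_floor: 10 entries, threshold -4'.
Crash: scan_readings, line 46, TypeError.
Call chain: main -> scan_readings([2, 3, 11, 4, 3, 3, 12, -4, 2, -1], -5) (called at line 55).
First divergence: position 2 — shown 'derive_floor: 10 entries, threshold -5', intended 'derive_floor: 10 entries, threshold -4'.
Intended log window:
  1: driver start: 10 inputs
  2: derive_floor: 10 entries, threshold -4
  3: map_offsets: scanning 10 entries
Execution walk:
  map_offsets([2, 3, 11, 4, 3, 3, 12, -4, 2, -1]) -> -4  [called from derive_floor, line 31]
  trim_outliers([2, 3, 11, 4, 3, 3, 12, -4, 2, -1], -5) -> 0  [called from derive_floor, line 32]
  split_margin(-4, 0) -> -2  [called from derive_floor, line 34]
  derive_floor([2, 3, 11, 4, 3, 3, 12, -4, 2, -1], -5) -> -2  [called from main, line 53]
  gauge_drift([2, 3, 11, 4, 3, 3, 12, -4, 2, -1], -5) -> None  [called from scan_readings, line 44]
Log origin:
  1: from main, line 52
  2: from derive_floor, line 30
  3: from map_offsets, line 2
  4: from map_offsets, line 7
  5: from trim_outliers, line 11
  6-15: from trim_outliers, line 16
  16: from trim_outliers, line 17
  17: from derive_floor, line 33
  18: from split_margin, line 21
  19: from main, line 54
  20: from scan_readings, line 43
  21: from gauge_drift, line 37
  22: from scan_readings, line 45
A correct fix: line 51: replace `-5` with `-4`.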